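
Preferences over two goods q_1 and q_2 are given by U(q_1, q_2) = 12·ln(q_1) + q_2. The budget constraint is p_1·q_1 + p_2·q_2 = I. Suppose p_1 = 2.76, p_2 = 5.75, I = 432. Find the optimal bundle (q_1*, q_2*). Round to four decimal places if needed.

q_1* = 25, q_2* = 63.1304

Set MRS = p_1/p_2: (12/q_1)/1 = p_1/p_2.
So q_1*(p_1,p_2) = 12·p_2/p_1, independent of income; and q_2* = (I − 12·p_2)/p_2.
At the given prices: q_1* = 12·5.75/2.76 = 25, and q_2* = 63.1304.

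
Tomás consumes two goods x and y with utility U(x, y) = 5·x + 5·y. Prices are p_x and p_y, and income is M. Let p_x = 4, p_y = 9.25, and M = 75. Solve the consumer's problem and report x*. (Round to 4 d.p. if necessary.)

x* = 18.75

Perfect substitutes: compare marginal utility per dollar. 5/p_x vs 5/p_y → 1.25 vs 0.5405.
x gives more utility per dollar, so spend all income on x: x* = M/p_x, y* = 0.
Numerically: x* = 18.75, y* = 0.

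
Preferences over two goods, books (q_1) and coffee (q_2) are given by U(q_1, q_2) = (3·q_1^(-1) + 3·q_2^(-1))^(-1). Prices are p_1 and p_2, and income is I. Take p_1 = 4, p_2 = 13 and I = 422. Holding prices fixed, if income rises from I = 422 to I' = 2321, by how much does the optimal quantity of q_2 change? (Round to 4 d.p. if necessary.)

Δq_2* = 93.9583

From the CES first-order condition, (q_2/q_1)^(2) = p_1/p_2.
Solve for the ratio: q_2/q_1 = [p_1/p_2]^(0.5).
Substitute q_2 = (q_2/q_1)·q_1 into the budget: q_1* = I/(p_1 + p_2·(q_2/q_1)).
Numerically q_2/q_1 = 0.5547, so q_1* = 422/(4 + 13·0.5547) = 37.6413 and q_2* = 0.5547·37.6413 = 20.8796.
At I' = 2321: q_2* = 114.8379. Change: 114.8379 − 20.8796 = 93.9583.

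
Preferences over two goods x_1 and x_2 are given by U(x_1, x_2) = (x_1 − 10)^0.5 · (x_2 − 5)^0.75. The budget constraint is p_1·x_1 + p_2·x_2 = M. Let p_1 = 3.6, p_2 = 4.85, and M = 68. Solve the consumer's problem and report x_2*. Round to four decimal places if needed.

x_2* = 5.9588

After buying the subsistence bundle (10, 5), a share 0.4 of the remaining income goes to x_1: x_1* = 10 + 0.4·(M − 10p_1 − 5p_2)/p_1.
Discretionary income = 68 − 10·3.6 − 5·4.85 = 7.75; x_2* = 5 + 0.6·7.75/4.85 = 5.9588.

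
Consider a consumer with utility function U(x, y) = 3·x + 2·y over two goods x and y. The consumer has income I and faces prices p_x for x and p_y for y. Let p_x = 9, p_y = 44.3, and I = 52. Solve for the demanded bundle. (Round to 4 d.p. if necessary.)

x* = 5.7778, y* = 0

Linear utility — the consumer picks whichever good has higher MU/price: 3/9 = 0.3333 vs 2/44.3 = 0.0451.
x gives more utility per dollar, so spend all income on x: x* = I/p_x, y* = 0.
Numerically: x* = 5.7778, y* = 0.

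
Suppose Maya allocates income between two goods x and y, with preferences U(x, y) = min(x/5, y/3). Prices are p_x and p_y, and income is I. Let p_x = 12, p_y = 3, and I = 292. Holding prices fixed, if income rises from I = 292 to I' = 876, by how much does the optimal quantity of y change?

Δy* = 25.3913

Demand: x*(p_x,p_y,I) = 5·I/(5·p_x + 3·p_y), y* = 3·I/(5·p_x + 3·p_y).
Here 5·12 + 3·3 = 69, giving y* = 12.6957.
At I' = 876: y* = 38.087. Change: 38.087 − 12.6957 = 25.3913.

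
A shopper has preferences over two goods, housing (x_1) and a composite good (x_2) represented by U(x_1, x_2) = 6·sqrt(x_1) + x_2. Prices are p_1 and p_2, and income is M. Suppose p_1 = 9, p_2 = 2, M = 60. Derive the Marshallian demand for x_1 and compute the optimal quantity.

MU_x_1 = 3/√x_1, MU_x_2 = 1. Tangency: 3/√x_1 = p_1/p_2.
Thus x_1* = (3·p_2/p_1)² — independent of M — with the rest of income spent on x_2.
Plugging in: x_1* = (3·2/9)² = 0.4444.

x_1* = 0.4444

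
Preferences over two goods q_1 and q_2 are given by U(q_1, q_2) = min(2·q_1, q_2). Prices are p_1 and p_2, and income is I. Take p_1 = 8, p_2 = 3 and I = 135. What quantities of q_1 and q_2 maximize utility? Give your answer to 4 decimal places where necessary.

With perfect complements, no substitution: consume in ratio q_1:q_2 = 1:2.
Budget: p_1·q_1 + p_2·2·q_1 = I, so (p_1 + 2·p_2)·q_1 = I.
Demand: q_1*(p_1,p_2,I) = I/(p_1 + 2·p_2), q_2* = 2·I/(p_1 + 2·p_2).
Here 8 + 2·3 = 14, giving q_1* = 9.6429 and q_2* = 19.2857.

q_1* = 9.6429, q_2* = 19.2857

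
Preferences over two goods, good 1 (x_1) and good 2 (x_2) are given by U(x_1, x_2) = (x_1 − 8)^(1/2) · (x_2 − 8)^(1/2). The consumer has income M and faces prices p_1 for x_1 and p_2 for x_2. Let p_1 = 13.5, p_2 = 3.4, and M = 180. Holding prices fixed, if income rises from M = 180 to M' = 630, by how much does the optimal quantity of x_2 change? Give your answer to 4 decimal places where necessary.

Δx_2* = 66.1765

Discretionary income = 180 − 8·13.5 − 8·3.4 = 44.8; x_2* = 8 + 0.5·44.8/3.4 = 14.5882.
At M' = 630: x_2* = 80.7647. Change: 80.7647 − 14.5882 = 66.1765.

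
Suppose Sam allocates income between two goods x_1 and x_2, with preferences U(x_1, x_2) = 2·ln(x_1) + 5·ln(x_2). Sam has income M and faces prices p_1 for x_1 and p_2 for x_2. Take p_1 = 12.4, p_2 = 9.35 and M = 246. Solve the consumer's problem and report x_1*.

x_1* = 5.6682

At p_1=12.4, p_2=9.35, M=246: x_1* = 2/7·246/12.4 = 5.6682.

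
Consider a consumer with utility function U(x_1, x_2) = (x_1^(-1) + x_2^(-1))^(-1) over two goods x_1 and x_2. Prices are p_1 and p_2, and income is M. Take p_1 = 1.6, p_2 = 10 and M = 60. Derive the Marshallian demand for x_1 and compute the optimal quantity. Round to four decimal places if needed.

From the CES first-order condition, (x_2/x_1)^(2) = p_1/p_2.
Solve for the ratio: x_2/x_1 = [p_1/p_2]^(0.5).
Substitute x_2 = (x_2/x_1)·x_1 into the budget: x_1* = M/(p_1 + p_2·(x_2/x_1)).
Numerically x_2/x_1 = 0.4, so x_1* = 60/(1.6 + 10·0.4) = 10.7143.

x_1* = 10.7143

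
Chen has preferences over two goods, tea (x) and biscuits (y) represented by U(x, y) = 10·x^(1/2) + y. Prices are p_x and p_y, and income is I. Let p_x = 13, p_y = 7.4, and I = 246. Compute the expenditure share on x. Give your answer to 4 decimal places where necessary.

share on x = 0.4281

Set MRS = p_x/p_y: 5·x^(−1/2) = p_x/p_y.
Thus x* = (5·p_y/p_x)² — independent of I — with the rest of income spent on y.
Plugging in: x* = (5·7.4/13)² = 8.1006, y* = 19.0125.
Expenditure on x: 13·8.1006 = 105.3077; share = 0.4281.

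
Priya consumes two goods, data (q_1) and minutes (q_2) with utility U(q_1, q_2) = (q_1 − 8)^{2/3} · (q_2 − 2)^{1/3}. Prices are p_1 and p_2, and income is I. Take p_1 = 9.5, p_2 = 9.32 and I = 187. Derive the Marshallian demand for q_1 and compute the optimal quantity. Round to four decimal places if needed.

q_1* = 14.4814

Substituting into the budget: q_1* = 8 + 2/3·(I − 8·p_1 − 2·p_2)/p_1, and q_2* = 2 + 1/3·(…)/p_2.
Discretionary income = 187 − 8·9.5 − 2·9.32 = 92.36; q_1* = 8 + 2/3·92.36/9.5 = 14.4814.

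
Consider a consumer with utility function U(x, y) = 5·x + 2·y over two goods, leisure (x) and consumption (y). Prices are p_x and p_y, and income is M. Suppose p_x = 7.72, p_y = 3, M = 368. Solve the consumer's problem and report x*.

y gives more utility per dollar, so spend all income on y: y* = M/p_y, x* = 0.
Numerically: x* = 0, y* = 122.6667.

x* = 0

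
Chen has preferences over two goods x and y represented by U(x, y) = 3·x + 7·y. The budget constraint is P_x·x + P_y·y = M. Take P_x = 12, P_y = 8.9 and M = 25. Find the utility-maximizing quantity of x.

x* = 0

Perfect substitutes: compare marginal utility per dollar. 3/P_x vs 7/P_y → 0.25 vs 0.7865.
y gives more utility per dollar, so spend all income on y: y* = M/P_y, x* = 0.
Numerically: x* = 0, y* = 2.809.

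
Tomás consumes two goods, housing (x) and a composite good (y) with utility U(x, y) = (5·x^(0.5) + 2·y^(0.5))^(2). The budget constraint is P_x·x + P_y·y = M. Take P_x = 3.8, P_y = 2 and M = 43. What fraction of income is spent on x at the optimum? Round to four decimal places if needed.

share on x = 0.7669

From the CES first-order condition, (5/2)·(y/x)^(0.5) = P_x/P_y.
Hence y/x = ((2/5)·P_x/P_y)^(1/(0.5)), i.e. raised to the 2 power.
Substitute y = (y/x)·x into the budget: x* = M/(P_x + P_y·(y/x)).
Numerically y/x = 0.5776, so x* = 43/(3.8 + 2·0.5776) = 8.6778 and y* = 0.5776·8.6778 = 5.0123.
Expenditure on x: 3.8·8.6778 = 32.9755; share = 0.7669.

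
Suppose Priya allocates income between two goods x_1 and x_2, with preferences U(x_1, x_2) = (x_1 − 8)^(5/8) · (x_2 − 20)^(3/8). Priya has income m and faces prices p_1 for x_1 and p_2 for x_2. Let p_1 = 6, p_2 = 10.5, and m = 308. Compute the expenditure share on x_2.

Substituting into the budget: x_1* = 8 + 0.625·(m − 8·p_1 − 20·p_2)/p_1, and x_2* = 20 + 0.375·(…)/p_2.
Discretionary income = 308 − 8·6 − 20·10.5 = 50; x_1* = 8 + 0.625·50/6 = 13.2083; x_2* = 20 + 0.375·50/10.5 = 21.7857.
Expenditure on x_2: 10.5·21.7857 = 228.75; share = 0.7427.

share on x_2 = 0.7427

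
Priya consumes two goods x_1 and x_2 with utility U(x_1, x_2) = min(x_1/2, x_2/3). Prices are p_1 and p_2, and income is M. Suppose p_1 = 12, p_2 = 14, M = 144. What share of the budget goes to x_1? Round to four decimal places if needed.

share on x_1 = 0.3636

Leontief preferences: the optimum is at the kink where x_1/2 = x_2/3, i.e. x_2 = (3/2)·x_1.
Budget: p_1·x_1 + p_2·(3/2)·x_1 = M, so (2·p_1 + 3·p_2)·x_1 = 2·M.
Demand: x_1*(p_1,p_2,M) = 2·M/(2·p_1 + 3·p_2), x_2* = 3·M/(2·p_1 + 3·p_2).
Here 2·12 + 3·14 = 66, giving x_1* = 4.3636 and x_2* = 6.5455.
Expenditure on x_1: 12·4.3636 = 52.3636; share = 0.3636.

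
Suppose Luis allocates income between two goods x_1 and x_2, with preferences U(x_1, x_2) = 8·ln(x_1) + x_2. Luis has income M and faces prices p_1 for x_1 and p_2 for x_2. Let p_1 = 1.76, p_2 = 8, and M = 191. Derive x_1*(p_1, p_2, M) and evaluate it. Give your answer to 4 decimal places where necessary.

x_1* = 36.3636

At the given prices: x_1* = 8·8/1.76 = 36.3636.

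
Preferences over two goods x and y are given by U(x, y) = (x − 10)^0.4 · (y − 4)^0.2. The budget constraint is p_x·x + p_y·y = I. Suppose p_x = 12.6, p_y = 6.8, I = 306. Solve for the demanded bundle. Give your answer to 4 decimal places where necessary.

x* = 18.0847, y* = 11.4902

MRS = 2·(y−4)/(x−10). Tangency with p_x/p_y gives y−4 = (1/2)·(p_x/p_y)·(x−10).
Substituting into the budget: x* = 10 + 2/3·(I − 10·p_x − 4·p_y)/p_x, and y* = 4 + 1/3·(…)/p_y.
Discretionary income = 306 − 10·12.6 − 4·6.8 = 152.8; x* = 10 + 2/3·152.8/12.6 = 18.0847; y* = 4 + 1/3·152.8/6.8 = 11.4902.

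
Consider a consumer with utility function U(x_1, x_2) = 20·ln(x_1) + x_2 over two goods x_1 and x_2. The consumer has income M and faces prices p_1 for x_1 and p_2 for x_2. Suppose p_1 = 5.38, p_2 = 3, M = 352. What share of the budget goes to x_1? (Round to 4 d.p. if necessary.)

share on x_1 = 0.1705

So x_1*(p_1,p_2) = 20·p_2/p_1, independent of income; and x_2* = (M − 20·p_2)/p_2.
At the given prices: x_1* = 20·3/5.38 = 11.1524, and x_2* = 97.3333.
Expenditure on x_1: 5.38·11.1524 = 60; share = 0.1705.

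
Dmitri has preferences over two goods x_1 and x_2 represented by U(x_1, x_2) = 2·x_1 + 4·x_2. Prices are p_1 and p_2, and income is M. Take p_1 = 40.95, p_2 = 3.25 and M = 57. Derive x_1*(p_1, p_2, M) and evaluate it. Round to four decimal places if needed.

x_1* = 0

Perfect substitutes: compare marginal utility per dollar. 2/p_1 vs 4/p_2 → 0.0488 vs 1.2308.
x_2 gives more utility per dollar, so spend all income on x_2: x_2* = M/p_2, x_1* = 0.
Numerically: x_1* = 0, x_2* = 17.5385.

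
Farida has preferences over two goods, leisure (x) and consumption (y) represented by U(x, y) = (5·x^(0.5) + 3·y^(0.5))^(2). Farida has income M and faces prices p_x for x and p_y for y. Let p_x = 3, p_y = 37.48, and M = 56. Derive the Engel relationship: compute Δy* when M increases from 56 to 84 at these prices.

With the ratio pinned down, the budget gives x* = M/(p_x + p_y·(y/x)) and y* = (y/x)·x*.
Numerically y/x = 0.002306, so x* = 56/(3 + 37.48·0.002306) = 18.1438 and y* = 0.002306·18.1438 = 0.0418.
At M' = 84: y* = 0.0628. Change: 0.0628 − 0.0418 = 0.0209.

Δy* = 0.0209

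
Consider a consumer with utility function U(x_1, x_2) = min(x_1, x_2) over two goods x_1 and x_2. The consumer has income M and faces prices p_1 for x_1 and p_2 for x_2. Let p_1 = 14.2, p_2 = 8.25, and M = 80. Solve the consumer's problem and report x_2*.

x_2* = 3.5635

Leontief preferences: the optimum is at the kink where x_1/1 = x_2/1, i.e. x_2 = x_1.
Budget: p_1·x_1 + p_2·x_1 = M, so (p_1 + p_2)·x_1 = M.
Demand: x_1*(p_1,p_2,M) = M/(p_1 + p_2), x_2* = M/(p_1 + p_2).
Here 14.2 + 8.25 = 22.45, giving x_2* = 3.5635.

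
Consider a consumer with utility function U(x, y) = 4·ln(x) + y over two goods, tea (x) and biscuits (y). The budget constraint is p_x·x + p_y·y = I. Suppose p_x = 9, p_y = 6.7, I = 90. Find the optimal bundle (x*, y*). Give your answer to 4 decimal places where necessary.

x* = 2.9778, y* = 9.4328

Set MRS = p_x/p_y: (4/x)/1 = p_x/p_y.
So x*(p_x,p_y) = 4·p_y/p_x, independent of income; and y* = (I − 4·p_y)/p_y.
At the given prices: x* = 4·6.7/9 = 2.9778, and y* = 9.4328.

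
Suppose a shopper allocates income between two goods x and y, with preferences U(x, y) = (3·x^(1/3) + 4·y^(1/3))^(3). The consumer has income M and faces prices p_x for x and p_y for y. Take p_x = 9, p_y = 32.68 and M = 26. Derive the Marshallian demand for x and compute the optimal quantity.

x* = 1.5979

MRS = MU_x/MU_y = (3/4)·(y/x)^(2/3). Set equal to p_x/p_y.
Hence y/x = ((4/3)·p_x/p_y)^(1/(2/3)), i.e. raised to the 1.5 power.
Substitute y = (y/x)·x into the budget: x* = M/(p_x + p_y·(y/x)).
Numerically y/x = 0.22251, so x* = 26/(9 + 32.68·0.22251) = 1.5979.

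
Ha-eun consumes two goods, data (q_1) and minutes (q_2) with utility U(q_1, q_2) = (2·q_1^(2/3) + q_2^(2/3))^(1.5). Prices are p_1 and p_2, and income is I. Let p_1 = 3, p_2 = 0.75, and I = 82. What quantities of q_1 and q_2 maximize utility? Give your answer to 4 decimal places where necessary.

Numerically q_2/q_1 = 8, so q_1* = 82/(3 + 0.75·8) = 9.1111 and q_2* = 8·9.1111 = 72.8889.

q_1* = 9.1111, q_2* = 72.8889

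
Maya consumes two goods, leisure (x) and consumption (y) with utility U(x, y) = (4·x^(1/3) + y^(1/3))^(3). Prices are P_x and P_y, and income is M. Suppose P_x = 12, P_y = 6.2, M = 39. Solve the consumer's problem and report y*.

MU_x ∝ 4·x^(-2/3), MU_y ∝ y^(-2/3), so MRS = 4·(y/x)^(2/3) = P_x/P_y.
Solve for the ratio: y/x = [(1/4)·P_x/P_y]^(1.5).
With the ratio pinned down, the budget gives x* = M/(P_x + P_y·(y/x)) and y* = (y/x)·x*.
Numerically y/x = 0.336585, so x* = 39/(12 + 6.2·0.336585) = 2.7685 and y* = 0.336585·2.7685 = 0.9318.

y* = 0.9318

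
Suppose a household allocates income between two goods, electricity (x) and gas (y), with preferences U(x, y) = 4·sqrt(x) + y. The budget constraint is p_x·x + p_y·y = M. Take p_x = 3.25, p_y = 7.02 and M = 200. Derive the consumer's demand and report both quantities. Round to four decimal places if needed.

MU_x = 2/√x, MU_y = 1. Tangency: 2/√x = p_x/p_y.
Thus x* = (2·p_y/p_x)² — independent of M — with the rest of income spent on y.
Plugging in: x* = (2·7.02/3.25)² = 18.6624, y* = 19.85.

x* = 18.6624, y* = 19.85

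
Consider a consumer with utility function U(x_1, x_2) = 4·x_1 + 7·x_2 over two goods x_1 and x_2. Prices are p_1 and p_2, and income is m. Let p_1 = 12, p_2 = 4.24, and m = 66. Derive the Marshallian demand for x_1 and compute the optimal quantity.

x_1* = 0

Perfect substitutes: compare marginal utility per dollar. 4/p_1 vs 7/p_2 → 0.3333 vs 1.6509.
x_2 gives more utility per dollar, so spend all income on x_2: x_2* = m/p_2, x_1* = 0.
Numerically: x_1* = 0, x_2* = 15.566.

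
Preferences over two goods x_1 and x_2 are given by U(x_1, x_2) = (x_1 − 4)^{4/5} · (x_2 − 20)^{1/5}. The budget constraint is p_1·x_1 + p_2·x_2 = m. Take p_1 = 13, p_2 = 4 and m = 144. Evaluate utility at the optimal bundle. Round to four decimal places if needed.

This is Cobb-Douglas in (x_1−4, x_2−20): tangency gives 0.8·p_2·(x_2−20) = 0.2·p_1·(x_1−4).
After buying the subsistence bundle (4, 20), a share 0.8 of the remaining income goes to x_1: x_1* = 4 + 0.8·(m − 4p_1 − 20p_2)/p_1.
Discretionary income = 144 − 4·13 − 20·4 = 12; x_1* = 4 + 0.8·12/13 = 4.7385; x_2* = 20 + 0.2·12/4 = 20.6.
Utility at the optimum: U(4.7385, 20.6) = 0.7084.

V = 0.7084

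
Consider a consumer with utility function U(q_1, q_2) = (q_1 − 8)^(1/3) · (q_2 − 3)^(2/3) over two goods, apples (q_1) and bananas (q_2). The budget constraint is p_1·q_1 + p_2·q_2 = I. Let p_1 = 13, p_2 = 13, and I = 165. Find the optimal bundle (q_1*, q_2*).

q_1* = 8.5641, q_2* = 4.1282

Let q_1' = q_1−8, q_2' = q_2−3. MRS = (1/2)·q_2'/q_1' = p_1/p_2.
Substituting into the budget: q_1* = 8 + 1/3·(I − 8·p_1 − 3·p_2)/p_1, and q_2* = 3 + 2/3·(…)/p_2.
Discretionary income = 165 − 8·13 − 3·13 = 22; q_1* = 8 + 1/3·22/13 = 8.5641; q_2* = 3 + 2/3·22/13 = 4.1282.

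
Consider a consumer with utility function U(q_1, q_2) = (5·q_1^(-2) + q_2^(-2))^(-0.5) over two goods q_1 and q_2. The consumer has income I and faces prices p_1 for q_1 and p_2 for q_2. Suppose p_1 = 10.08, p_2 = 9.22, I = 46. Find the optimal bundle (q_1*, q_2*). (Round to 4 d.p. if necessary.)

q_1* = 2.9422, q_2* = 1.7725

From the CES first-order condition, 5·(q_2/q_1)^(3) = p_1/p_2.
Solve for the ratio: q_2/q_1 = [(1/5)·p_1/p_2]^(1/3).
With the ratio pinned down, the budget gives q_1* = I/(p_1 + p_2·(q_2/q_1)) and q_2* = (q_2/q_1)·q_1*.
Numerically q_2/q_1 = 0.602448, so q_1* = 46/(10.08 + 9.22·0.602448) = 2.9422 and q_2* = 0.602448·2.9422 = 1.7725.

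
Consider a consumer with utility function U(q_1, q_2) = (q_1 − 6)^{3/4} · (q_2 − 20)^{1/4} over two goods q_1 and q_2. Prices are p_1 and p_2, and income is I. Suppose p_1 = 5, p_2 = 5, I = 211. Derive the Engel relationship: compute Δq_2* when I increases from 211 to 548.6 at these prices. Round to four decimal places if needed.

Δq_2* = 16.88

After buying the subsistence bundle (6, 20), a share 0.75 of the remaining income goes to q_1: q_1* = 6 + 0.75·(I − 6p_1 − 20p_2)/p_1.
Discretionary income = 211 − 6·5 − 20·5 = 81; q_2* = 20 + 0.25·81/5 = 24.05.
At I' = 548.6: q_2* = 40.93. Change: 40.93 − 24.05 = 16.88.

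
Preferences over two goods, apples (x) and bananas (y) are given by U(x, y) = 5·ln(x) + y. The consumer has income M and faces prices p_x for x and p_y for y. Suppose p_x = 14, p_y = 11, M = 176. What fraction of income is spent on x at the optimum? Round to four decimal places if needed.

share on x = 0.3125

Set MRS = p_x/p_y: (5/x)/1 = p_x/p_y.
So x*(p_x,p_y) = 5·p_y/p_x, independent of income; and y* = (M − 5·p_y)/p_y.
At the given prices: x* = 5·11/14 = 3.9286, and y* = 11.
Expenditure on x: 14·3.9286 = 55; share = 0.3125.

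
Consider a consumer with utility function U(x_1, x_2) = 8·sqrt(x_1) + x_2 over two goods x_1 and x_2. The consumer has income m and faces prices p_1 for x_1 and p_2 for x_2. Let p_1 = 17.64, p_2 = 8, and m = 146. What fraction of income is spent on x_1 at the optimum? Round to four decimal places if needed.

MU_x_1 = 4/√x_1, MU_x_2 = 1. Tangency: 4/√x_1 = p_1/p_2.
Solve: √x_1 = 4·p_2/p_1, so x_1*(p_1,p_2) = (4·p_2/p_1)², and x_2* = (m − p_1·x_1*)/p_2.
Plugging in: x_1* = (4·8/17.64)² = 3.2908, x_2* = 10.9938.
Expenditure on x_1: 17.64·3.2908 = 58.0499; share = 0.3976.

share on x_1 = 0.3976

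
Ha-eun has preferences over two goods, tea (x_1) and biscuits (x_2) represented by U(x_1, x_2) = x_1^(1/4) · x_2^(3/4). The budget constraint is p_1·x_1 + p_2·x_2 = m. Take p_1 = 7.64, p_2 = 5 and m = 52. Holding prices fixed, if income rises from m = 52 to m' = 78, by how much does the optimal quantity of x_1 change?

Δx_1* = 0.8508

MU_x_1/MU_x_2 = (0.25·x_2)/(0.75·x_1); tangency sets this equal to p_1/p_2.
Rearranging, p_2·x_2 = 3·p_1·x_1. Substituting into the budget gives p_1·x_1·(1 + 3) = m.
Demand: x_1*(p_1,p_2,m) = 0.25·m/p_1 and x_2* = 0.75·m/p_2.
At p_1=7.64, p_2=5, m=52: x_1* = 0.25·52/7.64 = 1.7016.
At m' = 78: x_1* = 2.5524. Change: 2.5524 − 1.7016 = 0.8508.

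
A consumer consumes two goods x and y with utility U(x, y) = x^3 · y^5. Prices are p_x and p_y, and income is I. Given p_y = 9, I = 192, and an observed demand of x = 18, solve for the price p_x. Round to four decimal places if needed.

p_x = 4

MU_x/MU_y = (3·y)/(5·x); tangency sets this equal to p_x/p_y.
So 3·p_y·y = 5·p_x·x; combined with the budget, a share 0.375 of income goes to x.
Demand: x*(p_x,p_y,I) = 0.375·I/p_x and y* = 0.625·I/p_y.
Set x* = 18 in the demand function and solve for p_x: p_x = 4.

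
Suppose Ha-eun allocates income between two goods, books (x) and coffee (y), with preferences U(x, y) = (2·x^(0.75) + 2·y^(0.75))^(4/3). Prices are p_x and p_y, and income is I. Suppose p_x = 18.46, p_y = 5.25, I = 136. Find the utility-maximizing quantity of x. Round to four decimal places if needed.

MU_x ∝ 2·x^(-0.25), MU_y ∝ 2·y^(-0.25), so MRS = (y/x)^(0.25) = p_x/p_y.
Solve for the ratio: y/x = [p_x/p_y]^(4).
Substitute y = (y/x)·x into the budget: x* = I/(p_x + p_y·(y/x)).
Numerically y/x = 152.858493, so x* = 136/(18.46 + 5.25·152.858493) = 0.1657.

x* = 0.1657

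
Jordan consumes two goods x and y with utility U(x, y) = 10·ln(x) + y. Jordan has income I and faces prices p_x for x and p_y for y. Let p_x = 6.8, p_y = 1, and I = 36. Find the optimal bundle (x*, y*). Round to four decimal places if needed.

x* = 1.4706, y* = 26

So x*(p_x,p_y) = 10·p_y/p_x, independent of income; and y* = (I − 10·p_y)/p_y.
At the given prices: x* = 10·1/6.8 = 1.4706, and y* = 26.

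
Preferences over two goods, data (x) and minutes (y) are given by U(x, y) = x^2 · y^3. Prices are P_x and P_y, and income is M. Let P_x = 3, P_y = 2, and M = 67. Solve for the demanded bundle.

Demand: x*(P_x,P_y,M) = 0.4·M/P_x and y* = 0.6·M/P_y.
At P_x=3, P_y=2, M=67: x* = 0.4·67/3 = 8.9333, y* = 20.1.

x* = 8.9333, y* = 20.1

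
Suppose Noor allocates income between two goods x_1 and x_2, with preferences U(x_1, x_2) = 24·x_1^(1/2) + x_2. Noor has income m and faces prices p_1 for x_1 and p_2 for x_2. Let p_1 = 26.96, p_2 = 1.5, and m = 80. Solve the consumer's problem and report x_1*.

Utility is quasi-linear in x_2; the FOC for x_1 is 12/√x_1 = p_1/p_2.
Thus x_1* = (12·p_2/p_1)² — independent of m — with the rest of income spent on x_2.
Plugging in: x_1* = (12·1.5/26.96)² = 0.4458.

x_1* = 0.4458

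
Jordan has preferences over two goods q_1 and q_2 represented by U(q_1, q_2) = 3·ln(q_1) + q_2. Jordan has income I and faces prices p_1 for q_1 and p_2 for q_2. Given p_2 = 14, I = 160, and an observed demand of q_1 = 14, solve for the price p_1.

p_1 = 3

Set MRS = p_1/p_2: (3/q_1)/1 = p_1/p_2.
So q_1*(p_1,p_2) = 3·p_2/p_1, independent of income; and q_2* = (I − 3·p_2)/p_2.
Set q_1* = 14 in the demand function and solve for p_1: p_1 = 3.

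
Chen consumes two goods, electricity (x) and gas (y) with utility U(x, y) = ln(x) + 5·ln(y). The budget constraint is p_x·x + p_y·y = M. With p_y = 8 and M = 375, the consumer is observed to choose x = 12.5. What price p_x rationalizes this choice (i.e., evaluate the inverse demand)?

The MRS is (1/5)·y/x. Set MRS = p_x/p_y.
So p_y·y = 5·p_x·x; combined with the budget, a share 1/6 of income goes to x.
Demand: x*(p_x,p_y,M) = 1/6·M/p_x and y* = 5/6·M/p_y.
Set x* = 12.5 in the demand function and solve for p_x: p_x = 5.

p_x = 5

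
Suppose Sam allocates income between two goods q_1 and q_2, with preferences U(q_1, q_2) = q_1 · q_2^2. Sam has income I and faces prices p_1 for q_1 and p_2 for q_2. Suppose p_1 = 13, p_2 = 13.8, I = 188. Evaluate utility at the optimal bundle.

V = 397.62

The MRS is (1/2)·q_2/q_1. Set MRS = p_1/p_2.
Rearranging, p_2·q_2 = 2·p_1·q_1. Substituting into the budget gives p_1·q_1·(1 + 2) = I.
Demand: q_1*(p_1,p_2,I) = 1/3·I/p_1 and q_2* = 2/3·I/p_2.
At p_1=13, p_2=13.8, I=188: q_1* = 1/3·188/13 = 4.8205, q_2* = 9.0821.
Utility at the optimum: U(4.8205, 9.0821) = 397.62.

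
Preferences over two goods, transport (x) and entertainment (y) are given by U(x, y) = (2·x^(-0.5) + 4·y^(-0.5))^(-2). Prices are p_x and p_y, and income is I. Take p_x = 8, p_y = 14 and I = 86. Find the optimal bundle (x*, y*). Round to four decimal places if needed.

x* = 3.6904, y* = 4.034

From the CES first-order condition, (1/2)·(y/x)^(1.5) = p_x/p_y.
Hence y/x = (2·p_x/p_y)^(1/(1.5)), i.e. raised to the 2/3 power.
With the ratio pinned down, the budget gives x* = I/(p_x + p_y·(y/x)) and y* = (y/x)·x*.
Numerically y/x = 1.093104, so x* = 86/(8 + 14·1.093104) = 3.6904 and y* = 1.093104·3.6904 = 4.034.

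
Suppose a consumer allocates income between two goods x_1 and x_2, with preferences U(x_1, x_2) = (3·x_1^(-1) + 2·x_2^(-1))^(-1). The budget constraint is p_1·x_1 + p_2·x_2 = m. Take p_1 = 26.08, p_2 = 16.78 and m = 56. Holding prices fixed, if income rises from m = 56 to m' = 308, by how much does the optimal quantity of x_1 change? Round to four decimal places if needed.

Δx_1* = 5.8387

From the CES first-order condition, (3/2)·(x_2/x_1)^(2) = p_1/p_2.
Hence x_2/x_1 = ((2/3)·p_1/p_2)^(1/(2)), i.e. raised to the 0.5 power.
With the ratio pinned down, the budget gives x_1* = m/(p_1 + p_2·(x_2/x_1)) and x_2* = (x_2/x_1)·x_1*.
Numerically x_2/x_1 = 1.017917, so x_1* = 56/(26.08 + 16.78·1.017917) = 1.2975.
At m' = 308: x_1* = 7.1361. Change: 7.1361 − 1.2975 = 5.8387.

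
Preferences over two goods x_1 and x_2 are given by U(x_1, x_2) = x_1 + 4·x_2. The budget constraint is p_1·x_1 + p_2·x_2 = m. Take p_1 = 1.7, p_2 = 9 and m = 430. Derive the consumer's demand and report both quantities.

x_1* = 252.9412, x_2* = 0

Linear utility — the consumer picks whichever good has higher MU/price: 1/1.7 = 0.5882 vs 4/9 = 0.4444.
x_1 gives more utility per dollar, so spend all income on x_1: x_1* = m/p_1, x_2* = 0.
Numerically: x_1* = 252.9412, x_2* = 0.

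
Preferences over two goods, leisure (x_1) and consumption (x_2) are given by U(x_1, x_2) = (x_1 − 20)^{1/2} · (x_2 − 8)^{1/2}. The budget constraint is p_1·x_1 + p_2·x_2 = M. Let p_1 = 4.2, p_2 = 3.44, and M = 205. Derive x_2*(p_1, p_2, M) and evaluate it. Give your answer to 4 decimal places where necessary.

x_2* = 21.5872

Let x_1' = x_1−20, x_2' = x_2−8. MRS = x_2'/x_1' = p_1/p_2.
After buying the subsistence bundle (20, 8), a share 0.5 of the remaining income goes to x_1: x_1* = 20 + 0.5·(M − 20p_1 − 8p_2)/p_1.
Discretionary income = 205 − 20·4.2 − 8·3.44 = 93.48; x_2* = 8 + 0.5·93.48/3.44 = 21.5872.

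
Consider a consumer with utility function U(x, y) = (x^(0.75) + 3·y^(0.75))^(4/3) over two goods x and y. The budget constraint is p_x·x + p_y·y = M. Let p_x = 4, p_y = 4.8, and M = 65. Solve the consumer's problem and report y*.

From the CES first-order condition, (1/3)·(y/x)^(0.25) = p_x/p_y.
Solve for the ratio: y/x = [3·p_x/p_y]^(4).
Substitute y = (y/x)·x into the budget: x* = M/(p_x + p_y·(y/x)).
Numerically y/x = 39.0625, so x* = 65/(4 + 4.8·39.0625) = 0.3394 and y* = 39.0625·0.3394 = 13.2588.

y* = 13.2588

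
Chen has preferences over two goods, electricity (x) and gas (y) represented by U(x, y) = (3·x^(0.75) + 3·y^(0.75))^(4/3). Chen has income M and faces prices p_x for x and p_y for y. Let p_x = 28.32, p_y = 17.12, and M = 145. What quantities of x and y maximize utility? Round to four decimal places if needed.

MU_x ∝ 3·x^(-0.25), MU_y ∝ 3·y^(-0.25), so MRS = (y/x)^(0.25) = p_x/p_y.
Solve for the ratio: y/x = [p_x/p_y]^(4).
Substitute y = (y/x)·x into the budget: x* = M/(p_x + p_y·(y/x)).
Numerically y/x = 7.487864, so x* = 145/(28.32 + 17.12·7.487864) = 0.9264 and y* = 7.487864·0.9264 = 6.9371.

x* = 0.9264, y* = 6.9371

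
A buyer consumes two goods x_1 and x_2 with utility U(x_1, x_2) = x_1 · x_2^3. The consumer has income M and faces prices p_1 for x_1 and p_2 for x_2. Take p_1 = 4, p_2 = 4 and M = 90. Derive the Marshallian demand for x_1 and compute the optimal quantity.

At p_1=4, p_2=4, M=90: x_1* = 0.25·90/4 = 5.625.

x_1* = 5.625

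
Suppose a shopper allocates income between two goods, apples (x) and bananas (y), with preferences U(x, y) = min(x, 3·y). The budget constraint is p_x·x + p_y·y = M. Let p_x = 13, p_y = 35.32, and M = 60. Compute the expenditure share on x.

share on x = 0.5248

With perfect complements, no substitution: consume in ratio x:y = 3:1.
Budget: p_x·x + p_y·(1/3)·x = M, so (3·p_x + p_y)·x = 3·M.
Demand: x*(p_x,p_y,M) = 3·M/(3·p_x + p_y), y* = M/(3·p_x + p_y).
Here 3·13 + 35.32 = 74.32, giving x* = 2.422 and y* = 0.8073.
Expenditure on x: 13·2.422 = 31.4855; share = 0.5248.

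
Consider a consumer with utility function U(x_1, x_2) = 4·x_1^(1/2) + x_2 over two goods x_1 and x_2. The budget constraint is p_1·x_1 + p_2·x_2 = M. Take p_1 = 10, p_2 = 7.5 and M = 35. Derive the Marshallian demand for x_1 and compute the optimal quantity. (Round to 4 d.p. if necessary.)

x_1* = 2.25

Solve: √x_1 = 2·p_2/p_1, so x_1*(p_1,p_2) = (2·p_2/p_1)², and x_2* = (M − p_1·x_1*)/p_2.
Plugging in: x_1* = (2·7.5/10)² = 2.25.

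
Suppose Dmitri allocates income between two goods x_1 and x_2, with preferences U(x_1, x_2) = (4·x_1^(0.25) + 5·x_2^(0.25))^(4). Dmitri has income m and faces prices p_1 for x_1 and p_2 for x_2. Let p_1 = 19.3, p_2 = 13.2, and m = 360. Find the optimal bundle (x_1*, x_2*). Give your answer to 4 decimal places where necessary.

x_1* = 7.3776, x_2* = 16.4857

Substitute x_2 = (x_2/x_1)·x_1 into the budget: x_1* = m/(p_1 + p_2·(x_2/x_1)).
Numerically x_2/x_1 = 2.234556, so x_1* = 360/(19.3 + 13.2·2.234556) = 7.3776 and x_2* = 2.234556·7.3776 = 16.4857.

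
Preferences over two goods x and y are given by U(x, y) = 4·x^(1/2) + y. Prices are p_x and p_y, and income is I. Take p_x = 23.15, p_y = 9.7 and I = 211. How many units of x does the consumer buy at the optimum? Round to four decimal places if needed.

Set MRS = p_x/p_y: 2·x^(−1/2) = p_x/p_y.
Thus x* = (2·p_y/p_x)² — independent of I — with the rest of income spent on y.
Plugging in: x* = (2·9.7/23.15)² = 0.7023.

x* = 0.7023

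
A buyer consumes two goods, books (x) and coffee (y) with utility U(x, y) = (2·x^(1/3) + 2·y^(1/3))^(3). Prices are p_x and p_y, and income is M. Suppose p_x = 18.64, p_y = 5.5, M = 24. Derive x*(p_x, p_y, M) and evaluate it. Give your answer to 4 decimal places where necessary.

x* = 0.4532

MU_x ∝ 2·x^(-2/3), MU_y ∝ 2·y^(-2/3), so MRS = (y/x)^(2/3) = p_x/p_y.
Solve for the ratio: y/x = [p_x/p_y]^(1.5).
Substitute y = (y/x)·x into the budget: x* = M/(p_x + p_y·(y/x)).
Numerically y/x = 6.239141, so x* = 24/(18.64 + 5.5·6.239141) = 0.4532.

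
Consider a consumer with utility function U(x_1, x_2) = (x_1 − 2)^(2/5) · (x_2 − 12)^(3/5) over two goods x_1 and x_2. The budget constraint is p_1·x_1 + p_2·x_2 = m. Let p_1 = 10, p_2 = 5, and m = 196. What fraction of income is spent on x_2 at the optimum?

MRS = (2/3)·(x_2−12)/(x_1−2). Tangency with p_1/p_2 gives x_2−12 = (3/2)·(p_1/p_2)·(x_1−2).
Substituting into the budget: x_1* = 2 + 0.4·(m − 2·p_1 − 12·p_2)/p_1, and x_2* = 12 + 0.6·(…)/p_2.
Discretionary income = 196 − 2·10 − 12·5 = 116; x_1* = 2 + 0.4·116/10 = 6.64; x_2* = 12 + 0.6·116/5 = 25.92.
Expenditure on x_2: 5·25.92 = 129.6; share = 0.6612.

share on x_2 = 0.6612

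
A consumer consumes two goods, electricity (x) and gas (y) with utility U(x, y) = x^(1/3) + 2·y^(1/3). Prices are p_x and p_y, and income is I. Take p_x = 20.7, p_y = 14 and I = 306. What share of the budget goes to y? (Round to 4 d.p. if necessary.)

MU_x ∝ x^(-2/3), MU_y ∝ 2·y^(-2/3), so MRS = (1/2)·(y/x)^(2/3) = p_x/p_y.
Solve for the ratio: y/x = [2·p_x/p_y]^(1.5).
Substitute y = (y/x)·x into the budget: x* = I/(p_x + p_y·(y/x)).
Numerically y/x = 5.085205, so x* = 306/(20.7 + 14·5.085205) = 3.33 and y* = 5.085205·3.33 = 16.9336.
Expenditure on y: 14·16.9336 = 237.0697; share = 0.7747.

share on y = 0.7747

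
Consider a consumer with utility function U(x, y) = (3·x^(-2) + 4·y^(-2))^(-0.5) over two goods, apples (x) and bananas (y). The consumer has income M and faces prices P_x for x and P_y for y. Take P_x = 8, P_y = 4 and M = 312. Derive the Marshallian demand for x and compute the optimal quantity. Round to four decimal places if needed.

x* = 23.0311

MU_x ∝ 3·x^(-3), MU_y ∝ 4·y^(-3), so MRS = (3/4)·(y/x)^(3) = P_x/P_y.
Solve for the ratio: y/x = [(4/3)·P_x/P_y]^(1/3).
With the ratio pinned down, the budget gives x* = M/(P_x + P_y·(y/x)) and y* = (y/x)·x*.
Numerically y/x = 1.386723, so x* = 312/(8 + 4·1.386723) = 23.0311.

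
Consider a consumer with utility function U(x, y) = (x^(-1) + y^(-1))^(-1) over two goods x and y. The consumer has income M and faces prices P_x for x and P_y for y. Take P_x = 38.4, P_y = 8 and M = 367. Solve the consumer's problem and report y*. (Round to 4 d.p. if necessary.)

From the CES first-order condition, (y/x)^(2) = P_x/P_y.
Solve for the ratio: y/x = [P_x/P_y]^(0.5).
With the ratio pinned down, the budget gives x* = M/(P_x + P_y·(y/x)) and y* = (y/x)·x*.
Numerically y/x = 2.19089, so x* = 367/(38.4 + 8·2.19089) = 6.5621 and y* = 2.19089·6.5621 = 14.3769.

y* = 14.3769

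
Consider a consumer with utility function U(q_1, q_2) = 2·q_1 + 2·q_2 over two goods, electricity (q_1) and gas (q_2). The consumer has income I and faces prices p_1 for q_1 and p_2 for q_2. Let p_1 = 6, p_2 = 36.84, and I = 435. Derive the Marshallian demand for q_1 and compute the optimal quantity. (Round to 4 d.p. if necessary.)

Perfect substitutes: compare marginal utility per dollar. 2/p_1 vs 2/p_2 → 0.3333 vs 0.0543.
q_1 gives more utility per dollar, so spend all income on q_1: q_1* = I/p_1, q_2* = 0.
Numerically: q_1* = 72.5, q_2* = 0.

q_1* = 72.5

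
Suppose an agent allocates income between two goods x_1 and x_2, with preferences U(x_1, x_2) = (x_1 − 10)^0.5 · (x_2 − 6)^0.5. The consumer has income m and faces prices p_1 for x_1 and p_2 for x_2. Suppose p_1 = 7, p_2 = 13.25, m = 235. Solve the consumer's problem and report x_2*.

Let x_1' = x_1−10, x_2' = x_2−6. MRS = x_2'/x_1' = p_1/p_2.
After buying the subsistence bundle (10, 6), a share 0.5 of the remaining income goes to x_1: x_1* = 10 + 0.5·(m − 10p_1 − 6p_2)/p_1.
Discretionary income = 235 − 10·7 − 6·13.25 = 85.5; x_2* = 6 + 0.5·85.5/13.25 = 9.2264.

x_2* = 9.2264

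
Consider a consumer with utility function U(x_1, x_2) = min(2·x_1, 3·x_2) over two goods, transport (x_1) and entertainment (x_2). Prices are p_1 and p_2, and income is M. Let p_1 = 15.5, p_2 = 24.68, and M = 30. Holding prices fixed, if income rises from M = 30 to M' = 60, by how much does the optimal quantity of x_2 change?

Δx_2* = 0.6259

With perfect complements, no substitution: consume in ratio x_1:x_2 = 3:2.
Budget: p_1·x_1 + p_2·(2/3)·x_1 = M, so (3·p_1 + 2·p_2)·x_1 = 3·M.
Demand: x_1*(p_1,p_2,M) = 3·M/(3·p_1 + 2·p_2), x_2* = 2·M/(3·p_1 + 2·p_2).
Here 3·15.5 + 2·24.68 = 95.86, giving x_2* = 0.6259.
At M' = 60: x_2* = 1.2518. Change: 1.2518 − 0.6259 = 0.6259.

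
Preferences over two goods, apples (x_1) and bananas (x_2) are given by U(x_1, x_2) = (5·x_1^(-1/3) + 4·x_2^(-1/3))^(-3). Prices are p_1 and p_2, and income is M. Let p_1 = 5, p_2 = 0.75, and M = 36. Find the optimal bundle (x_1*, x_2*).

x_1* = 4.7169, x_2* = 16.5541

From the CES first-order condition, (5/4)·(x_2/x_1)^(4/3) = p_1/p_2.
Hence x_2/x_1 = ((4/5)·p_1/p_2)^(1/(4/3)), i.e. raised to the 0.75 power.
Substitute x_2 = (x_2/x_1)·x_1 into the budget: x_1* = M/(p_1 + p_2·(x_2/x_1)).
Numerically x_2/x_1 = 3.509531, so x_1* = 36/(5 + 0.75·3.509531) = 4.7169 and x_2* = 3.509531·4.7169 = 16.5541.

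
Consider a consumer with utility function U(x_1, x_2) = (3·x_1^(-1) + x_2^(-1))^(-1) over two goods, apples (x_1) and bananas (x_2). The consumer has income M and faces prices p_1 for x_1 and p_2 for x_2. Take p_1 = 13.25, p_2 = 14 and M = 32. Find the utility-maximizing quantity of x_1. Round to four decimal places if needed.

MU_x_1 ∝ 3·x_1^(-2), MU_x_2 ∝ x_2^(-2), so MRS = 3·(x_2/x_1)^(2) = p_1/p_2.
Hence x_2/x_1 = ((1/3)·p_1/p_2)^(1/(2)), i.e. raised to the 0.5 power.
With the ratio pinned down, the budget gives x_1* = M/(p_1 + p_2·(x_2/x_1)) and x_2* = (x_2/x_1)·x_1*.
Numerically x_2/x_1 = 0.561673, so x_1* = 32/(13.25 + 14·0.561673) = 1.5156.

x_1* = 1.5156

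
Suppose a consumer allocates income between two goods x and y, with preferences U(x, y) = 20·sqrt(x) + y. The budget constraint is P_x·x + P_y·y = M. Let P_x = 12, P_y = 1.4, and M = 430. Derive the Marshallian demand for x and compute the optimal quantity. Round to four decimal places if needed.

x* = 1.3611

Set MRS = P_x/P_y: 10·x^(−1/2) = P_x/P_y.
Thus x* = (10·P_y/P_x)² — independent of M — with the rest of income spent on y.
Plugging in: x* = (10·1.4/12)² = 1.3611.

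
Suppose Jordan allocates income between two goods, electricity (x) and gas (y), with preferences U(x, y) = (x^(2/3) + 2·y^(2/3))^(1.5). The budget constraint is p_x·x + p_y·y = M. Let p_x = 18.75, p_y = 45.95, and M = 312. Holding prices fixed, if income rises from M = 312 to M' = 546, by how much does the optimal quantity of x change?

Δx* = 5.3515

MRS = MU_x/MU_y = (1/2)·(y/x)^(1/3). Set equal to p_x/p_y.
Solve for the ratio: y/x = [2·p_x/p_y]^(3).
With the ratio pinned down, the budget gives x* = M/(p_x + p_y·(y/x)) and y* = (y/x)·x*.
Numerically y/x = 0.543547, so x* = 312/(18.75 + 45.95·0.543547) = 7.1353.
At M' = 546: x* = 12.4869. Change: 12.4869 − 7.1353 = 5.3515.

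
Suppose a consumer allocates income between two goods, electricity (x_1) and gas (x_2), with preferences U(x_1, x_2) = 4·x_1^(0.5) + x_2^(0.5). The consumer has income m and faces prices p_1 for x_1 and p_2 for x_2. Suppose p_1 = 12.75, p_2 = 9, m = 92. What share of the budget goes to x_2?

From the CES first-order condition, 4·(x_2/x_1)^(0.5) = p_1/p_2.
Hence x_2/x_1 = ((1/4)·p_1/p_2)^(1/(0.5)), i.e. raised to the 2 power.
Substitute x_2 = (x_2/x_1)·x_1 into the budget: x_1* = m/(p_1 + p_2·(x_2/x_1)).
Numerically x_2/x_1 = 0.125434, so x_1* = 92/(12.75 + 9·0.125434) = 6.6288 and x_2* = 0.125434·6.6288 = 0.8315.
Expenditure on x_2: 9·0.8315 = 7.4833; share = 0.0813.

share on x_2 = 0.0813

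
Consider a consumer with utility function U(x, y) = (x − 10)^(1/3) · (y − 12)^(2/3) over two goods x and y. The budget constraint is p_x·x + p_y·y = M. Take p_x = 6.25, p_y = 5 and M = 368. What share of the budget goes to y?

share on y = 0.6078

This is Cobb-Douglas in (x−10, y−12): tangency gives 1/3·p_y·(y−12) = 2/3·p_x·(x−10).
After buying the subsistence bundle (10, 12), a share 1/3 of the remaining income goes to x: x* = 10 + 1/3·(M − 10p_x − 12p_y)/p_x.
Discretionary income = 368 − 10·6.25 − 12·5 = 245.5; x* = 10 + 1/3·245.5/6.25 = 23.0933; y* = 12 + 2/3·245.5/5 = 44.7333.
Expenditure on y: 5·44.7333 = 223.6667; share = 0.6078.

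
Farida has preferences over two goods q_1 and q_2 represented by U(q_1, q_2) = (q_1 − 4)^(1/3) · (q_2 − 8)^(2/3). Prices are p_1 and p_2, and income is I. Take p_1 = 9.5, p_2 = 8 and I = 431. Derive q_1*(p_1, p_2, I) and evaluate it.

q_1* = 15.5439

This is Cobb-Douglas in (q_1−4, q_2−8): tangency gives 1/3·p_2·(q_2−8) = 2/3·p_1·(q_1−4).
After buying the subsistence bundle (4, 8), a share 1/3 of the remaining income goes to q_1: q_1* = 4 + 1/3·(I − 4p_1 − 8p_2)/p_1.
Discretionary income = 431 − 4·9.5 − 8·8 = 329; q_1* = 4 + 1/3·329/9.5 = 15.5439.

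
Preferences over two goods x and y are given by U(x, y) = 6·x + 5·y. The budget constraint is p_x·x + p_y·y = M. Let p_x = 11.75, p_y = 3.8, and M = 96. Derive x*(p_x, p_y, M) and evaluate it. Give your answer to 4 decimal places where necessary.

Linear utility — the consumer picks whichever good has higher MU/price: 6/11.75 = 0.5106 vs 5/3.8 = 1.3158.
y gives more utility per dollar, so spend all income on y: y* = M/p_y, x* = 0.
Numerically: x* = 0, y* = 25.2632.

x* = 0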